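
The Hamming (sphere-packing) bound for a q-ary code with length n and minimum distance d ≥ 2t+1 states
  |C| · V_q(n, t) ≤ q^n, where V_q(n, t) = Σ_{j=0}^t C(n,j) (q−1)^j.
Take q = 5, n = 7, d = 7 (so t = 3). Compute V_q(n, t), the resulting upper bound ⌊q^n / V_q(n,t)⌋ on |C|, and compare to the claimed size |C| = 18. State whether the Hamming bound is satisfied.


V_q(n, t) = 2605, q^n = 78125, Hamming bound = 29, |C| = 18 ≤ bound (satisfied).

Step 1: Compute V_q(n, t) = Σ_{j=0}^3 C(n, j) (q−1)^j.
  j = 0: C(7,0)·(4)^0 = 1·1 = 1.
  j = 1: C(7,1)·(4)^1 = 7·4 = 28.
  j = 2: C(7,2)·(4)^2 = 21·16 = 336.
  j = 3: C(7,3)·(4)^3 = 35·64 = 2240.
  V_q(n, t) = 1 + 28 + 336 + 2240 = 2605.
Step 2: q^n = 5^7 = 78125.
Step 3: Hamming bound ⌊q^n / V_q(n,t)⌋ = ⌊78125/2605⌋ = 29.
Step 4: Compare |C| = 18 to 29: satisfied.
The claimed |C| lies below the Hamming bound.


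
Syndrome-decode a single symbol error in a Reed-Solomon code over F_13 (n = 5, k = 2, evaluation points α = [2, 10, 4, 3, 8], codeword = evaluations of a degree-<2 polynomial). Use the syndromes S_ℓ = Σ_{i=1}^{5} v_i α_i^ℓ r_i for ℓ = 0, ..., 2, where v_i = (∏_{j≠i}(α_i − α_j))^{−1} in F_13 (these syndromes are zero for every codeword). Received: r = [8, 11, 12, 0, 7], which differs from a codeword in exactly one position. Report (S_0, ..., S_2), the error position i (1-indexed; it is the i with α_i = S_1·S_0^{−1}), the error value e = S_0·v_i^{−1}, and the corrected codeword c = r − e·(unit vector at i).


S = (4, 12, 10), error at position 4, error magnitude e = 3, c = [8, 11, 12, 10, 7].

Step 1: column multipliers v_i = (∏_{j≠i}(α_i − α_j))^{−1} mod 13.
  i = 1 (α = 2): (2−10)(2−4)(2−3)(2−8) = (−8)·(−2)·(−1)·(−6) = 96 ≡ 5, so v_1 = 5^{−1} = 8 (mod 13).
  i = 2 (α = 10): (10−2)(10−4)(10−3)(10−8) = 8·6·7·2 = 672 ≡ 9, so v_2 = 9^{−1} = 3 (mod 13).
  i = 3 (α = 4): (4−2)(4−10)(4−3)(4−8) = 2·(−6)·1·(−4) = 48 ≡ 9, so v_3 = 9^{−1} = 3 (mod 13).
  i = 4 (α = 3): (3−2)(3−10)(3−4)(3−8) = 1·(−7)·(−1)·(−5) = −35 ≡ 4, so v_4 = 4^{−1} = 10 (mod 13).
  i = 5 (α = 8): (8−2)(8−10)(8−4)(8−3) = 6·(−2)·4·5 = −240 ≡ 7, so v_5 = 7^{−1} = 2 (mod 13).
  v = [8, 3, 3, 10, 2].
Step 2: syndromes of r = [8, 11, 12, 0, 7] (all sums mod 13).
  S_0 = Σ v_i r_i = 8·8 + 3·11 + 3·12 + 10·0 + 2·7 = 147 ≡ 4.
  S_1 = Σ v_i α_i r_i = 8·2·8 + 3·10·11 + 3·4·12 + 10·3·0 + 2·8·7 = 714 ≡ 12.
  α_i^2 mod 13 = [4, 9, 3, 9, 12].
  S_2 = Σ v_i α_i^2 r_i = 8·4·8 + 3·9·11 + 3·3·12 + 10·9·0 + 2·12·7 = 829 ≡ 10.
  S = (4, 12, 10) ≠ 0, so r is not a codeword (an error is present).
Step 3: locate the error. For a single error e at position i, S_ℓ = v_i·e·α_i^ℓ, so α_err = S_1/S_0.
  S_0^{−1} = 4^{−1} = 10 (mod 13), so α_err = 12·10 = 120 ≡ 3 = α_4. Error position i = 4.
  Consistency check: S_2/S_1 = 10·12 = 120 ≡ 3 = α_err ✓ (single-error assumption holds).
Step 4: error magnitude e = S_0/v_4 = S_0·∏_{j≠4}(α_4 − α_j) = 4·4 = 16 ≡ 3 (mod 13).
Step 5: correct position 4: c_4 = r_4 − e = 0 − 3 ≡ 10 (mod 13). Hence c = [8, 11, 12, 10, 7].
  Check: interpolating c through the α_i gives m(x) = 4 + 2·x (degree < 2) with m(α_i) = c_i for every i, so c is indeed a codeword.


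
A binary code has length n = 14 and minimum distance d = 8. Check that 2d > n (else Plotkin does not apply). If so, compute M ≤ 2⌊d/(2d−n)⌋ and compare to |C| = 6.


Plotkin bound M ≤ 8; given |C| = 6 ≤ bound (satisfied).

Check applicability: 2d = 16, n = 14.
2d − n = 2 > 0, so Plotkin applies.
Compute d/(2d−n) = 8/2 ≈ 4.0000.
⌊d/(2d−n)⌋ = 4.
Plotkin bound: M ≤ 2·4 = 8.
Given |C| = 6, check: satisfied.
This |C| is below the Plotkin bound.


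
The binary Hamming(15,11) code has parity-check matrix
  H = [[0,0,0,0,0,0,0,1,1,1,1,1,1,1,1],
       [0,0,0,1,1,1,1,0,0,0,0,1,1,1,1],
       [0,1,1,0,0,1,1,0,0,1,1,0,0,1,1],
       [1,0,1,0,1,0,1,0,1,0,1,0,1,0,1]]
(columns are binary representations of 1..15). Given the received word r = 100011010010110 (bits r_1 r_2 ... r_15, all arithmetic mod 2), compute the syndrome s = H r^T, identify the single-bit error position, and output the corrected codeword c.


s = (0, 0, 1, 0)^T, error position = 2, corrected codeword c = 110011010010110

Compute s = H r^T mod 2 one row at a time:
  s_1 = 1 + 0 + 0 + 1 + 0 + 1 + 1 + 0 = 4 ≡ 0 (mod 2).
  s_2 = 0 + 1 + 1 + 0 + 0 + 1 + 1 + 0 = 4 ≡ 0 (mod 2).
  s_3 = 0 + 0 + 1 + 0 + 0 + 1 + 1 + 0 = 3 ≡ 1 (mod 2).
  s_4 = 1 + 0 + 1 + 0 + 0 + 1 + 1 + 0 = 4 ≡ 0 (mod 2).
s = (0, 0, 1, 0)^T — this equals column 2 of H (binary 0010), so error is at position 2.
Correct: flip bit 2 of r = 100011010010110 to get c = 110011010010110.


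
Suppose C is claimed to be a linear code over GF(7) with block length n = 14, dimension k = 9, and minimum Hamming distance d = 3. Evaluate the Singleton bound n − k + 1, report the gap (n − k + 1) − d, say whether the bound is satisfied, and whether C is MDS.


Singleton RHS = n − k + 1 = 6, slack = 3, bound satisfied, not MDS.

Singleton bound: d ≤ n − k + 1.
Here n = 14, k = 9, so n − k + 1 = 6.
Given d = 3, check d ≤ 6: YES.
Slack = (n − k + 1) − d = 3.
The code is NOT MDS (slack = 3 > 0).
Description: the claimed parameters are [14, 9, 3]_7; such a code would be non-MDS.


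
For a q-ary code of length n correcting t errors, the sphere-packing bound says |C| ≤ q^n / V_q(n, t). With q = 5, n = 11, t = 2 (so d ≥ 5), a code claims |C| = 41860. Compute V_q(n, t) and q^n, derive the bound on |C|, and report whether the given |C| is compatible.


V_q(n, t) = 925, q^n = 48828125, Hamming bound = 52787, |C| = 41860 ≤ bound (satisfied).

Step 1: Compute V_q(n, t) = Σ_{j=0}^2 C(n, j) (q−1)^j.
  j = 0: C(11,0)·(4)^0 = 1·1 = 1.
  j = 1: C(11,1)·(4)^1 = 11·4 = 44.
  j = 2: C(11,2)·(4)^2 = 55·16 = 880.
  V_q(n, t) = 1 + 44 + 880 = 925.
Step 2: q^n = 5^11 = 48828125.
Step 3: Hamming bound ⌊q^n / V_q(n,t)⌋ = ⌊48828125/925⌋ = 52787.
Step 4: Compare |C| = 41860 to 52787: satisfied.
The claimed |C| lies below the Hamming bound.


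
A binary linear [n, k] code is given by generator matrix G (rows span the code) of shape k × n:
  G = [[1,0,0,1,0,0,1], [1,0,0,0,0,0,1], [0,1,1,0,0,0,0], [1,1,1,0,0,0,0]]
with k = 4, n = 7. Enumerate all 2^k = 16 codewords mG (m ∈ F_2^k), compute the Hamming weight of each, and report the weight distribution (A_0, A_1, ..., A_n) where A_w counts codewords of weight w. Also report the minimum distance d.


Weight distribution: A_0 = 1, A_1 = 3, A_2 = 4, A_3 = 4, A_4 = 3, A_5 = 1. Minimum distance d = 1.

Enumerate all 2^4 = 16 messages m ∈ F_2^4.
For each, compute codeword c = mG in F_2^7, then tally its weight.
  m = 0000 → c = 0000000, weight = 0.
  m = 1000 → c = 1001001, weight = 3.
  m = 0100 → c = 1000001, weight = 2.
  m = 1100 → c = 0001000, weight = 1.
  m = 0010 → c = 0110000, weight = 2.
  m = 1010 → c = 1111001, weight = 5.
  m = 0110 → c = 1110001, weight = 4.
  m = 1110 → c = 0111000, weight = 3.
  m = 0001 → c = 1110000, weight = 3.
  m = 1001 → c = 0111001, weight = 4.
  m = 0101 → c = 0110001, weight = 3.
  m = 1101 → c = 1111000, weight = 4.
  m = 0011 → c = 1000000, weight = 1.
  m = 1011 → c = 0001001, weight = 2.
  m = 0111 → c = 0000001, weight = 1.
  m = 1111 → c = 1001000, weight = 2.
Tally weights:
  weight 0: 1 codewords.
  weight 1: 3 codewords.
  weight 2: 4 codewords.
  weight 3: 4 codewords.
  weight 4: 3 codewords.
  weight 5: 1 codewords.
Minimum distance d = smallest w > 0 with A_w > 0 = 1.
Sanity: Σ A_w = 16 = 2^4 = 16 ✓.


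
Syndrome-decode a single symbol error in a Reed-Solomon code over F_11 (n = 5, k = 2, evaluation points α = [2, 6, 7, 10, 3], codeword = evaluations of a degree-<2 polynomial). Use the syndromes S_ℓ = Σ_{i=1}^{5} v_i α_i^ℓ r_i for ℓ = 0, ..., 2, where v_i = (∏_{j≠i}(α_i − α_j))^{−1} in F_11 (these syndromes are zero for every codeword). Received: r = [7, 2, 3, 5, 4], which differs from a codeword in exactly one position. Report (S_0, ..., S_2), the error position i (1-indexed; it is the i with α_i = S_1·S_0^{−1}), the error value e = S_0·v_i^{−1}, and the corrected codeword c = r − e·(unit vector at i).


S = (10, 5, 8), error at position 2, error magnitude e = 7, c = [7, 6, 3, 5, 4].

Step 1: column multipliers v_i = (∏_{j≠i}(α_i − α_j))^{−1} mod 11.
  i = 1 (α = 2): (2−6)(2−7)(2−10)(2−3) = (−4)·(−5)·(−8)·(−1) = 160 ≡ 6, so v_1 = 6^{−1} = 2 (mod 11).
  i = 2 (α = 6): (6−2)(6−7)(6−10)(6−3) = 4·(−1)·(−4)·3 = 48 ≡ 4, so v_2 = 4^{−1} = 3 (mod 11).
  i = 3 (α = 7): (7−2)(7−6)(7−10)(7−3) = 5·1·(−3)·4 = −60 ≡ 6, so v_3 = 6^{−1} = 2 (mod 11).
  i = 4 (α = 10): (10−2)(10−6)(10−7)(10−3) = 8·4·3·7 = 672 ≡ 1, so v_4 = 1^{−1} = 1 (mod 11).
  i = 5 (α = 3): (3−2)(3−6)(3−7)(3−10) = 1·(−3)·(−4)·(−7) = −84 ≡ 4, so v_5 = 4^{−1} = 3 (mod 11).
  v = [2, 3, 2, 1, 3].
Step 2: syndromes of r = [7, 2, 3, 5, 4] (all sums mod 11).
  S_0 = Σ v_i r_i = 2·7 + 3·2 + 2·3 + 1·5 + 3·4 = 43 ≡ 10.
  S_1 = Σ v_i α_i r_i = 2·2·7 + 3·6·2 + 2·7·3 + 1·10·5 + 3·3·4 = 192 ≡ 5.
  α_i^2 mod 11 = [4, 3, 5, 1, 9].
  S_2 = Σ v_i α_i^2 r_i = 2·4·7 + 3·3·2 + 2·5·3 + 1·1·5 + 3·9·4 = 217 ≡ 8.
  S = (10, 5, 8) ≠ 0, so r is not a codeword (an error is present).
Step 3: locate the error. For a single error e at position i, S_ℓ = v_i·e·α_i^ℓ, so α_err = S_1/S_0.
  S_0^{−1} = 10^{−1} = 10 (mod 11), so α_err = 5·10 = 50 ≡ 6 = α_2. Error position i = 2.
  Consistency check: S_2/S_1 = 8·9 = 72 ≡ 6 = α_err ✓ (single-error assumption holds).
Step 4: error magnitude e = S_0/v_2 = S_0·∏_{j≠2}(α_2 − α_j) = 10·4 = 40 ≡ 7 (mod 11).
Step 5: correct position 2: c_2 = r_2 − e = 2 − 7 ≡ 6 (mod 11). Hence c = [7, 6, 3, 5, 4].
  Check: interpolating c through the α_i gives m(x) = 2 + 8·x (degree < 2) with m(α_i) = c_i for every i, so c is indeed a codeword.


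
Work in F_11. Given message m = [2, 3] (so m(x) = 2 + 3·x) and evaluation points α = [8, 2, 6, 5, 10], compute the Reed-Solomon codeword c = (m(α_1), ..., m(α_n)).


c = [4, 8, 9, 6, 10]

Message polynomial: m(x) = 2 + 3·x (mod 11).
For each evaluation point α_i, compute m(α_i) mod 11:
  α_1 = 8: Horner steps 3 → 4, so m(8) = 4.
  α_2 = 2: Horner steps 3 → 8, so m(2) = 8.
  α_3 = 6: Horner steps 3 → 9, so m(6) = 9.
  α_4 = 5: Horner steps 3 → 6, so m(5) = 6.
  α_5 = 10: Horner steps 3 → 10, so m(10) = 10.
Codeword c = [4, 8, 9, 6, 10] ∈ F_11^5.


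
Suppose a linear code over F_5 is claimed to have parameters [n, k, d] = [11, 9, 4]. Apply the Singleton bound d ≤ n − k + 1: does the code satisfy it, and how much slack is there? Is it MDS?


Singleton RHS = n − k + 1 = 3, slack = -1, bound violated (no such code; not MDS).

Singleton bound: d ≤ n − k + 1.
Here n = 11, k = 9, so n − k + 1 = 3.
Given d = 4, check d ≤ 3: NO.
Slack = (n − k + 1) − d = -1.
The slack is negative: d = 4 exceeds n − k + 1 = 3 by 1, so the Singleton bound is violated and no linear [11, 9, 4]_5 code can exist. In particular it is not MDS (MDS requires d = n − k + 1 exactly).
Description: the claimed parameters are [11, 9, 4]_5; such a code would be impossible (violates the Singleton bound).


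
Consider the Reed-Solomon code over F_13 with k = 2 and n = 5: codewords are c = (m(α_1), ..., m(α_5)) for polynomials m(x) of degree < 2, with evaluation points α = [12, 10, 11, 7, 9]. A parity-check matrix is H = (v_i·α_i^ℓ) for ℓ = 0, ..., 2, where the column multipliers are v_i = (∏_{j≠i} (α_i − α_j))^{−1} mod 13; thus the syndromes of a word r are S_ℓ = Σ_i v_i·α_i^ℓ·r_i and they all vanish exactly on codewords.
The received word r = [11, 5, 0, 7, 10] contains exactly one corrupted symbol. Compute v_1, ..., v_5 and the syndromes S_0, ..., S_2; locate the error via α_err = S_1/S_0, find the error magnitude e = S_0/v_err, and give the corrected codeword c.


S = (4, 9, 4), error at position 1, error magnitude e = 3, c = [8, 5, 0, 7, 10].

Step 1: column multipliers v_i = (∏_{j≠i}(α_i − α_j))^{−1} mod 13.
  i = 1 (α = 12): (12−10)(12−11)(12−7)(12−9) = 2·1·5·3 = 30 ≡ 4, so v_1 = 4^{−1} = 10 (mod 13).
  i = 2 (α = 10): (10−12)(10−11)(10−7)(10−9) = (−2)·(−1)·3·1 = 6 ≡ 6, so v_2 = 6^{−1} = 11 (mod 13).
  i = 3 (α = 11): (11−12)(11−10)(11−7)(11−9) = (−1)·1·4·2 = −8 ≡ 5, so v_3 = 5^{−1} = 8 (mod 13).
  i = 4 (α = 7): (7−12)(7−10)(7−11)(7−9) = (−5)·(−3)·(−4)·(−2) = 120 ≡ 3, so v_4 = 3^{−1} = 9 (mod 13).
  i = 5 (α = 9): (9−12)(9−10)(9−11)(9−7) = (−3)·(−1)·(−2)·2 = −12 ≡ 1, so v_5 = 1^{−1} = 1 (mod 13).
  v = [10, 11, 8, 9, 1].
Step 2: syndromes of r = [11, 5, 0, 7, 10] (all sums mod 13).
  S_0 = Σ v_i r_i = 10·11 + 11·5 + 8·0 + 9·7 + 1·10 = 238 ≡ 4.
  S_1 = Σ v_i α_i r_i = 10·12·11 + 11·10·5 + 8·11·0 + 9·7·7 + 1·9·10 = 2401 ≡ 9.
  α_i^2 mod 13 = [1, 9, 4, 10, 3].
  S_2 = Σ v_i α_i^2 r_i = 10·1·11 + 11·9·5 + 8·4·0 + 9·10·7 + 1·3·10 = 1265 ≡ 4.
  S = (4, 9, 4) ≠ 0, so r is not a codeword (an error is present).
Step 3: locate the error. For a single error e at position i, S_ℓ = v_i·e·α_i^ℓ, so α_err = S_1/S_0.
  S_0^{−1} = 4^{−1} = 10 (mod 13), so α_err = 9·10 = 90 ≡ 12 = α_1. Error position i = 1.
  Consistency check: S_2/S_1 = 4·3 = 12 ≡ 12 = α_err ✓ (single-error assumption holds).
Step 4: error magnitude e = S_0/v_1 = S_0·∏_{j≠1}(α_1 − α_j) = 4·4 = 16 ≡ 3 (mod 13).
Step 5: correct position 1: c_1 = r_1 − e = 11 − 3 ≡ 8 (mod 13). Hence c = [8, 5, 0, 7, 10].
  Check: interpolating c through the α_i gives m(x) = 3 + 8·x (degree < 2) with m(α_i) = c_i for every i, so c is indeed a codeword.


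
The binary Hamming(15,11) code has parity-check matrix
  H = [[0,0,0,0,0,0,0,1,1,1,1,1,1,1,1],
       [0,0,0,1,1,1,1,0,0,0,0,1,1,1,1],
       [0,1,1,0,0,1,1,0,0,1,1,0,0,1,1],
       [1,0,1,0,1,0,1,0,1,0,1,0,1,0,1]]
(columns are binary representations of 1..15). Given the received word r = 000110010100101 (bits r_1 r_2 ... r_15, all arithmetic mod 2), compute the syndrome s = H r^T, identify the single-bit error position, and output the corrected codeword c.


s = (0, 0, 0, 1)^T, error position = 1, corrected codeword c = 100110010100101

Compute s = H r^T mod 2 one row at a time:
  s_1 = 1 + 0 + 1 + 0 + 0 + 1 + 0 + 1 = 4 ≡ 0 (mod 2).
  s_2 = 1 + 1 + 0 + 0 + 0 + 1 + 0 + 1 = 4 ≡ 0 (mod 2).
  s_3 = 0 + 0 + 0 + 0 + 1 + 0 + 0 + 1 = 2 ≡ 0 (mod 2).
  s_4 = 0 + 0 + 1 + 0 + 0 + 0 + 1 + 1 = 3 ≡ 1 (mod 2).
s = (0, 0, 0, 1)^T — this equals column 1 of H (binary 0001), so error is at position 1.
Correct: flip bit 1 of r = 000110010100101 to get c = 100110010100101.


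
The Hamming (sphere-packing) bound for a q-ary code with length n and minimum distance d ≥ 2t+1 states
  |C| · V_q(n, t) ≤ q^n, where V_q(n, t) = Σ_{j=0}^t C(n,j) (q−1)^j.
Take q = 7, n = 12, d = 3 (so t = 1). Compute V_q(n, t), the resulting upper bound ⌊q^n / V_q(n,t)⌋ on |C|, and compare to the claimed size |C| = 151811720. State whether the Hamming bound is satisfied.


V_q(n, t) = 73, q^n = 13841287201, Hamming bound = 189606673, |C| = 151811720 ≤ bound (satisfied).

Step 1: Compute V_q(n, t) = Σ_{j=0}^1 C(n, j) (q−1)^j.
  j = 0: C(12,0)·(6)^0 = 1·1 = 1.
  j = 1: C(12,1)·(6)^1 = 12·6 = 72.
  V_q(n, t) = 1 + 72 = 73.
Step 2: q^n = 7^12 = 13841287201.
Step 3: Hamming bound ⌊q^n / V_q(n,t)⌋ = ⌊13841287201/73⌋ = 189606673.
Step 4: Compare |C| = 151811720 to 189606673: satisfied.
The claimed |C| lies below the Hamming bound.


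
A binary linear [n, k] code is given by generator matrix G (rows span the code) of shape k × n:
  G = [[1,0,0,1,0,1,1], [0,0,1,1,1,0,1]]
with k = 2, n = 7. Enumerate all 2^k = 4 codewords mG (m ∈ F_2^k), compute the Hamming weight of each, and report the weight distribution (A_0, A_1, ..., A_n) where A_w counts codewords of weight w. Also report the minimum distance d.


Weight distribution: A_0 = 1, A_4 = 3. Minimum distance d = 4.

Enumerate all 2^2 = 4 messages m ∈ F_2^2.
For each, compute codeword c = mG in F_2^7, then tally its weight.
  m = 00 → c = 0000000, weight = 0.
  m = 10 → c = 1001011, weight = 4.
  m = 01 → c = 0011101, weight = 4.
  m = 11 → c = 1010110, weight = 4.
Tally weights:
  weight 0: 1 codewords.
  weight 4: 3 codewords.
Minimum distance d = smallest w > 0 with A_w > 0 = 4.
Sanity: Σ A_w = 4 = 2^2 = 4 ✓.


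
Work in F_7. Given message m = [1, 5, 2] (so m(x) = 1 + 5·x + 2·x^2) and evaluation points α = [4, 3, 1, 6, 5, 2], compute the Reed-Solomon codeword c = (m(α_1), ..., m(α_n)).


c = [4, 6, 1, 5, 6, 5]

Message polynomial: m(x) = 1 + 5·x + 2·x^2 (mod 7).
For each evaluation point α_i, compute m(α_i) mod 7:
  α_1 = 4: Horner steps 2 → 6 → 4, so m(4) = 4.
  α_2 = 3: Horner steps 2 → 4 → 6, so m(3) = 6.
  α_3 = 1: Horner steps 2 → 0 → 1, so m(1) = 1.
  α_4 = 6: Horner steps 2 → 3 → 5, so m(6) = 5.
  α_5 = 5: Horner steps 2 → 1 → 6, so m(5) = 6.
  α_6 = 2: Horner steps 2 → 2 → 5, so m(2) = 5.
Codeword c = [4, 6, 1, 5, 6, 5] ∈ F_7^6.


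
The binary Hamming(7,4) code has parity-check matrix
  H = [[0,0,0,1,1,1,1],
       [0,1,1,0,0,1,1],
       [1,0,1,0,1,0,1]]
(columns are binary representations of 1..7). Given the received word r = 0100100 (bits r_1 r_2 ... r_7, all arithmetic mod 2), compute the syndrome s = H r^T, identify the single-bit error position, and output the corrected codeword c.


s = (1, 1, 1)^T, error position = 7, corrected codeword c = 0100101

Compute s = H r^T mod 2 one row at a time:
  s_1 = 0 + 1 + 0 + 0 = 1 ≡ 1 (mod 2).
  s_2 = 1 + 0 + 0 + 0 = 1 ≡ 1 (mod 2).
  s_3 = 0 + 0 + 1 + 0 = 1 ≡ 1 (mod 2).
s = (1, 1, 1)^T — this equals column 7 of H (binary 111), so error is at position 7.
Correct: flip bit 7 of r = 0100100 to get c = 0100101.


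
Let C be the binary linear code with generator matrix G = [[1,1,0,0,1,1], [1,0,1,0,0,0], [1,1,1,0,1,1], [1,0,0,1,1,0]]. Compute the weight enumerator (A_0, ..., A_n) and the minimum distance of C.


Weight distribution: A_0 = 1, A_1 = 2, A_2 = 2, A_3 = 4, A_4 = 5, A_5 = 2. Minimum distance d = 1.

Enumerate all 2^4 = 16 messages m ∈ F_2^4.
For each, compute codeword c = mG in F_2^6, then tally its weight.
  m = 0000 → c = 000000, weight = 0.
  m = 1000 → c = 110011, weight = 4.
  m = 0100 → c = 101000, weight = 2.
  m = 1100 → c = 011011, weight = 4.
  m = 0010 → c = 111011, weight = 5.
  m = 1010 → c = 001000, weight = 1.
  m = 0110 → c = 010011, weight = 3.
  m = 1110 → c = 100000, weight = 1.
  m = 0001 → c = 100110, weight = 3.
  m = 1001 → c = 010101, weight = 3.
  m = 0101 → c = 001110, weight = 3.
  m = 1101 → c = 111101, weight = 5.
  m = 0011 → c = 011101, weight = 4.
  m = 1011 → c = 101110, weight = 4.
  m = 0111 → c = 110101, weight = 4.
  m = 1111 → c = 000110, weight = 2.
Tally weights:
  weight 0: 1 codewords.
  weight 1: 2 codewords.
  weight 2: 2 codewords.
  weight 3: 4 codewords.
  weight 4: 5 codewords.
  weight 5: 2 codewords.
Minimum distance d = smallest w > 0 with A_w > 0 = 1.
Sanity: Σ A_w = 16 = 2^4 = 16 ✓.


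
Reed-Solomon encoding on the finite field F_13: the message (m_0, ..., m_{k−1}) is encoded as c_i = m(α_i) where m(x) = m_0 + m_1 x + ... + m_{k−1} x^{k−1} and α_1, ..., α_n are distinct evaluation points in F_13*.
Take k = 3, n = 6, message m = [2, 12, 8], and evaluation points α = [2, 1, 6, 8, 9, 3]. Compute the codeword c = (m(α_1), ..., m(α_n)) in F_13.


c = [6, 9, 11, 12, 4, 6]

Message polynomial: m(x) = 2 + 12·x + 8·x^2 (mod 13).
For each evaluation point α_i, compute m(α_i) mod 13:
  α_1 = 2: Horner steps 8 → 2 → 6, so m(2) = 6.
  α_2 = 1: Horner steps 8 → 7 → 9, so m(1) = 9.
  α_3 = 6: Horner steps 8 → 8 → 11, so m(6) = 11.
  α_4 = 8: Horner steps 8 → 11 → 12, so m(8) = 12.
  α_5 = 9: Horner steps 8 → 6 → 4, so m(9) = 4.
  α_6 = 3: Horner steps 8 → 10 → 6, so m(3) = 6.
Codeword c = [6, 9, 11, 12, 4, 6] ∈ F_13^6.


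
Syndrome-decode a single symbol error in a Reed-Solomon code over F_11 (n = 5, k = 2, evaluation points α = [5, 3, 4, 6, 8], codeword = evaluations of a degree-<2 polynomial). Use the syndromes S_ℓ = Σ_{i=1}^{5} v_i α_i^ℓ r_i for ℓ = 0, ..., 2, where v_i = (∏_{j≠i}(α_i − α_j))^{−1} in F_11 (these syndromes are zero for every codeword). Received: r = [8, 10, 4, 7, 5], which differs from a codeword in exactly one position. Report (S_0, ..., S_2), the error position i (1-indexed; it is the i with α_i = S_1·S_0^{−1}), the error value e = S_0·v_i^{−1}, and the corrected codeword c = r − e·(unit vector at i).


S = (2, 8, 10), error at position 3, error magnitude e = 6, c = [8, 10, 9, 7, 5].

Step 1: column multipliers v_i = (∏_{j≠i}(α_i − α_j))^{−1} mod 11.
  i = 1 (α = 5): (5−3)(5−4)(5−6)(5−8) = 2·1·(−1)·(−3) = 6 ≡ 6, so v_1 = 6^{−1} = 2 (mod 11).
  i = 2 (α = 3): (3−5)(3−4)(3−6)(3−8) = (−2)·(−1)·(−3)·(−5) = 30 ≡ 8, so v_2 = 8^{−1} = 7 (mod 11).
  i = 3 (α = 4): (4−5)(4−3)(4−6)(4−8) = (−1)·1·(−2)·(−4) = −8 ≡ 3, so v_3 = 3^{−1} = 4 (mod 11).
  i = 4 (α = 6): (6−5)(6−3)(6−4)(6−8) = 1·3·2·(−2) = −12 ≡ 10, so v_4 = 10^{−1} = 10 (mod 11).
  i = 5 (α = 8): (8−5)(8−3)(8−4)(8−6) = 3·5·4·2 = 120 ≡ 10, so v_5 = 10^{−1} = 10 (mod 11).
  v = [2, 7, 4, 10, 10].
Step 2: syndromes of r = [8, 10, 4, 7, 5] (all sums mod 11).
  S_0 = Σ v_i r_i = 2·8 + 7·10 + 4·4 + 10·7 + 10·5 = 222 ≡ 2.
  S_1 = Σ v_i α_i r_i = 2·5·8 + 7·3·10 + 4·4·4 + 10·6·7 + 10·8·5 = 1174 ≡ 8.
  α_i^2 mod 11 = [3, 9, 5, 3, 9].
  S_2 = Σ v_i α_i^2 r_i = 2·3·8 + 7·9·10 + 4·5·4 + 10·3·7 + 10·9·5 = 1418 ≡ 10.
  S = (2, 8, 10) ≠ 0, so r is not a codeword (an error is present).
Step 3: locate the error. For a single error e at position i, S_ℓ = v_i·e·α_i^ℓ, so α_err = S_1/S_0.
  S_0^{−1} = 2^{−1} = 6 (mod 11), so α_err = 8·6 = 48 ≡ 4 = α_3. Error position i = 3.
  Consistency check: S_2/S_1 = 10·7 = 70 ≡ 4 = α_err ✓ (single-error assumption holds).
Step 4: error magnitude e = S_0/v_3 = S_0·∏_{j≠3}(α_3 − α_j) = 2·3 = 6 ≡ 6 (mod 11).
Step 5: correct position 3: c_3 = r_3 − e = 4 − 6 ≡ 9 (mod 11). Hence c = [8, 10, 9, 7, 5].
  Check: interpolating c through the α_i gives m(x) = 2 + 10·x (degree < 2) with m(α_i) = c_i for every i, so c is indeed a codeword.


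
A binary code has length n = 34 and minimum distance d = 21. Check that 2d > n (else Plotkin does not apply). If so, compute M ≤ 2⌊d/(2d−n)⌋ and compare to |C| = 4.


Plotkin bound M ≤ 4; given |C| = 4 ≤ bound (satisfied).

Check applicability: 2d = 42, n = 34.
2d − n = 8 > 0, so Plotkin applies.
Compute d/(2d−n) = 21/8 ≈ 2.6250.
⌊d/(2d−n)⌋ = 2.
Plotkin bound: M ≤ 2·2 = 4.
Given |C| = 4, check: satisfied.
This |C| is at the Plotkin bound.


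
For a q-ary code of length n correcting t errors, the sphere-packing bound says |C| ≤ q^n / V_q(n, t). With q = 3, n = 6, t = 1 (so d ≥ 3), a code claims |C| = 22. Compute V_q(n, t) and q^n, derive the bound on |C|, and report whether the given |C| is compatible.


V_q(n, t) = 13, q^n = 729, Hamming bound = 56, |C| = 22 ≤ bound (satisfied).

Step 1: Compute V_q(n, t) = Σ_{j=0}^1 C(n, j) (q−1)^j.
  j = 0: C(6,0)·(2)^0 = 1·1 = 1.
  j = 1: C(6,1)·(2)^1 = 6·2 = 12.
  V_q(n, t) = 1 + 12 = 13.
Step 2: q^n = 3^6 = 729.
Step 3: Hamming bound ⌊q^n / V_q(n,t)⌋ = ⌊729/13⌋ = 56.
Step 4: Compare |C| = 22 to 56: satisfied.
The claimed |C| lies below the Hamming bound.


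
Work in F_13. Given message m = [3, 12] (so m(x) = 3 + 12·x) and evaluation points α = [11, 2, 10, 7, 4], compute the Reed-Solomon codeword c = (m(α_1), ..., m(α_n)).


c = [5, 1, 6, 9, 12]

Message polynomial: m(x) = 3 + 12·x (mod 13).
For each evaluation point α_i, compute m(α_i) mod 13:
  α_1 = 11: Horner steps 12 → 5, so m(11) = 5.
  α_2 = 2: Horner steps 12 → 1, so m(2) = 1.
  α_3 = 10: Horner steps 12 → 6, so m(10) = 6.
  α_4 = 7: Horner steps 12 → 9, so m(7) = 9.
  α_5 = 4: Horner steps 12 → 12, so m(4) = 12.
Codeword c = [5, 1, 6, 9, 12] ∈ F_13^5.


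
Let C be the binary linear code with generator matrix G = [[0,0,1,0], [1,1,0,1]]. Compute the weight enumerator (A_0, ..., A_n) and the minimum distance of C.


Weight distribution: A_0 = 1, A_1 = 1, A_3 = 1, A_4 = 1. Minimum distance d = 1.

Enumerate all 2^2 = 4 messages m ∈ F_2^2.
For each, compute codeword c = mG in F_2^4, then tally its weight.
  m = 00 → c = 0000, weight = 0.
  m = 10 → c = 0010, weight = 1.
  m = 01 → c = 1101, weight = 3.
  m = 11 → c = 1111, weight = 4.
Tally weights:
  weight 0: 1 codewords.
  weight 1: 1 codewords.
  weight 3: 1 codewords.
  weight 4: 1 codewords.
Minimum distance d = smallest w > 0 with A_w > 0 = 1.
Sanity: Σ A_w = 4 = 2^2 = 4 ✓.


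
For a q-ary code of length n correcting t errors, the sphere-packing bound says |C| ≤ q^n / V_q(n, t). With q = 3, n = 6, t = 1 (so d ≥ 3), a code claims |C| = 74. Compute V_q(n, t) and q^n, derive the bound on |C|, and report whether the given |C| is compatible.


V_q(n, t) = 13, q^n = 729, Hamming bound = 56, |C| = 74 > bound (violated).

Step 1: Compute V_q(n, t) = Σ_{j=0}^1 C(n, j) (q−1)^j.
  j = 0: C(6,0)·(2)^0 = 1·1 = 1.
  j = 1: C(6,1)·(2)^1 = 6·2 = 12.
  V_q(n, t) = 1 + 12 = 13.
Step 2: q^n = 3^6 = 729.
Step 3: Hamming bound ⌊q^n / V_q(n,t)⌋ = ⌊729/13⌋ = 56.
Step 4: Compare |C| = 74 to 56: violated.
The claimed |C| lies above the Hamming bound, so no 3-ary code of length 6 with d ≥ 3 can have 74 codewords.


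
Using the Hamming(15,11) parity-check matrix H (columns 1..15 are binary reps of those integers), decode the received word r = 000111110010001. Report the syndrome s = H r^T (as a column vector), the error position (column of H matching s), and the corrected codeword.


s = (1, 1, 0, 0)^T, error position = 12, corrected codeword c = 000111110011001

Compute s = H r^T mod 2 one row at a time:
  s_1 = 1 + 0 + 0 + 1 + 0 + 0 + 0 + 1 = 3 ≡ 1 (mod 2).
  s_2 = 1 + 1 + 1 + 1 + 0 + 0 + 0 + 1 = 5 ≡ 1 (mod 2).
  s_3 = 0 + 0 + 1 + 1 + 0 + 1 + 0 + 1 = 4 ≡ 0 (mod 2).
  s_4 = 0 + 0 + 1 + 1 + 0 + 1 + 0 + 1 = 4 ≡ 0 (mod 2).
s = (1, 1, 0, 0)^T — this equals column 12 of H (binary 1100), so error is at position 12.
Correct: flip bit 12 of r = 000111110010001 to get c = 000111110011001.


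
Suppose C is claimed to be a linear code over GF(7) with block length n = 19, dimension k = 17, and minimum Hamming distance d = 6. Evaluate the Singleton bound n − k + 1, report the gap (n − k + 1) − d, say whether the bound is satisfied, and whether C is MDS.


Singleton RHS = n − k + 1 = 3, slack = -3, bound violated (no such code; not MDS).

Singleton bound: d ≤ n − k + 1.
Here n = 19, k = 17, so n − k + 1 = 3.
Given d = 6, check d ≤ 3: NO.
Slack = (n − k + 1) − d = -3.
The slack is negative: d = 6 exceeds n − k + 1 = 3 by 3, so the Singleton bound is violated and no linear [19, 17, 6]_7 code can exist. In particular it is not MDS (MDS requires d = n − k + 1 exactly).
Description: the claimed parameters are [19, 17, 6]_7; such a code would be impossible (violates the Singleton bound).


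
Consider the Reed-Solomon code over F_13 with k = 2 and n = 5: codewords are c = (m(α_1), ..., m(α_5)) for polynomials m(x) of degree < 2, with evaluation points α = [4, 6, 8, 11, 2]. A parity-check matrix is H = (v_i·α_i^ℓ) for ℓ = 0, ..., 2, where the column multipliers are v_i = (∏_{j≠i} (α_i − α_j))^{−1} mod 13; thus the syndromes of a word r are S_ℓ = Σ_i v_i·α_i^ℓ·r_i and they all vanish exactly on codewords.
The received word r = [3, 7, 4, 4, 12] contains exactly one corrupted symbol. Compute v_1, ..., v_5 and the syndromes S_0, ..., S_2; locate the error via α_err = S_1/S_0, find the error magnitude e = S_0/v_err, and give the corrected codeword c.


S = (7, 4, 6), error at position 3, error magnitude e = 6, c = [3, 7, 11, 4, 12].

Step 1: column multipliers v_i = (∏_{j≠i}(α_i − α_j))^{−1} mod 13.
  i = 1 (α = 4): (4−6)(4−8)(4−11)(4−2) = (−2)·(−4)·(−7)·2 = −112 ≡ 5, so v_1 = 5^{−1} = 8 (mod 13).
  i = 2 (α = 6): (6−4)(6−8)(6−11)(6−2) = 2·(−2)·(−5)·4 = 80 ≡ 2, so v_2 = 2^{−1} = 7 (mod 13).
  i = 3 (α = 8): (8−4)(8−6)(8−11)(8−2) = 4·2·(−3)·6 = −144 ≡ 12, so v_3 = 12^{−1} = 12 (mod 13).
  i = 4 (α = 11): (11−4)(11−6)(11−8)(11−2) = 7·5·3·9 = 945 ≡ 9, so v_4 = 9^{−1} = 3 (mod 13).
  i = 5 (α = 2): (2−4)(2−6)(2−8)(2−11) = (−2)·(−4)·(−6)·(−9) = 432 ≡ 3, so v_5 = 3^{−1} = 9 (mod 13).
  v = [8, 7, 12, 3, 9].
Step 2: syndromes of r = [3, 7, 4, 4, 12] (all sums mod 13).
  S_0 = Σ v_i r_i = 8·3 + 7·7 + 12·4 + 3·4 + 9·12 = 241 ≡ 7.
  S_1 = Σ v_i α_i r_i = 8·4·3 + 7·6·7 + 12·8·4 + 3·11·4 + 9·2·12 = 1122 ≡ 4.
  α_i^2 mod 13 = [3, 10, 12, 4, 4].
  S_2 = Σ v_i α_i^2 r_i = 8·3·3 + 7·10·7 + 12·12·4 + 3·4·4 + 9·4·12 = 1618 ≡ 6.
  S = (7, 4, 6) ≠ 0, so r is not a codeword (an error is present).
Step 3: locate the error. For a single error e at position i, S_ℓ = v_i·e·α_i^ℓ, so α_err = S_1/S_0.
  S_0^{−1} = 7^{−1} = 2 (mod 13), so α_err = 4·2 = 8 ≡ 8 = α_3. Error position i = 3.
  Consistency check: S_2/S_1 = 6·10 = 60 ≡ 8 = α_err ✓ (single-error assumption holds).
Step 4: error magnitude e = S_0/v_3 = S_0·∏_{j≠3}(α_3 − α_j) = 7·12 = 84 ≡ 6 (mod 13).
Step 5: correct position 3: c_3 = r_3 − e = 4 − 6 ≡ 11 (mod 13). Hence c = [3, 7, 11, 4, 12].
  Check: interpolating c through the α_i gives m(x) = 8 + 2·x (degree < 2) with m(α_i) = c_i for every i, so c is indeed a codeword.


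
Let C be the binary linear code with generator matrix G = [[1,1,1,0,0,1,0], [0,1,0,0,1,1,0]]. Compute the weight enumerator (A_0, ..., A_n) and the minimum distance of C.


Weight distribution: A_0 = 1, A_3 = 2, A_4 = 1. Minimum distance d = 3.

Enumerate all 2^2 = 4 messages m ∈ F_2^2.
For each, compute codeword c = mG in F_2^7, then tally its weight.
  m = 00 → c = 0000000, weight = 0.
  m = 10 → c = 1110010, weight = 4.
  m = 01 → c = 0100110, weight = 3.
  m = 11 → c = 1010100, weight = 3.
Tally weights:
  weight 0: 1 codewords.
  weight 3: 2 codewords.
  weight 4: 1 codewords.
Minimum distance d = smallest w > 0 with A_w > 0 = 3.
Sanity: Σ A_w = 4 = 2^2 = 4 ✓.


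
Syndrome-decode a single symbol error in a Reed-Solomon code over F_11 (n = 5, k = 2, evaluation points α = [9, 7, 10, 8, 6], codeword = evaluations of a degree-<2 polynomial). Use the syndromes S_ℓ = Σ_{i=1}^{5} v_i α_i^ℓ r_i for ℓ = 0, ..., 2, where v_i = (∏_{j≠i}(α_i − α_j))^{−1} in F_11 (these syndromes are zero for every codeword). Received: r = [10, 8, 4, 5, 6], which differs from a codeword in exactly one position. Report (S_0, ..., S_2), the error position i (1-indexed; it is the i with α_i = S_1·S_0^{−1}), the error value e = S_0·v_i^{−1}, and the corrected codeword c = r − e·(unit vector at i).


S = (6, 9, 8), error at position 2, error magnitude e = 8, c = [10, 0, 4, 5, 6].

Step 1: column multipliers v_i = (∏_{j≠i}(α_i − α_j))^{−1} mod 11.
  i = 1 (α = 9): (9−7)(9−10)(9−8)(9−6) = 2·(−1)·1·3 = −6 ≡ 5, so v_1 = 5^{−1} = 9 (mod 11).
  i = 2 (α = 7): (7−9)(7−10)(7−8)(7−6) = (−2)·(−3)·(−1)·1 = −6 ≡ 5, so v_2 = 5^{−1} = 9 (mod 11).
  i = 3 (α = 10): (10−9)(10−7)(10−8)(10−6) = 1·3·2·4 = 24 ≡ 2, so v_3 = 2^{−1} = 6 (mod 11).
  i = 4 (α = 8): (8−9)(8−7)(8−10)(8−6) = (−1)·1·(−2)·2 = 4 ≡ 4, so v_4 = 4^{−1} = 3 (mod 11).
  i = 5 (α = 6): (6−9)(6−7)(6−10)(6−8) = (−3)·(−1)·(−4)·(−2) = 24 ≡ 2, so v_5 = 2^{−1} = 6 (mod 11).
  v = [9, 9, 6, 3, 6].
Step 2: syndromes of r = [10, 8, 4, 5, 6] (all sums mod 11).
  S_0 = Σ v_i r_i = 9·10 + 9·8 + 6·4 + 3·5 + 6·6 = 237 ≡ 6.
  S_1 = Σ v_i α_i r_i = 9·9·10 + 9·7·8 + 6·10·4 + 3·8·5 + 6·6·6 = 1890 ≡ 9.
  α_i^2 mod 11 = [4, 5, 1, 9, 3].
  S_2 = Σ v_i α_i^2 r_i = 9·4·10 + 9·5·8 + 6·1·4 + 3·9·5 + 6·3·6 = 987 ≡ 8.
  S = (6, 9, 8) ≠ 0, so r is not a codeword (an error is present).
Step 3: locate the error. For a single error e at position i, S_ℓ = v_i·e·α_i^ℓ, so α_err = S_1/S_0.
  S_0^{−1} = 6^{−1} = 2 (mod 11), so α_err = 9·2 = 18 ≡ 7 = α_2. Error position i = 2.
  Consistency check: S_2/S_1 = 8·5 = 40 ≡ 7 = α_err ✓ (single-error assumption holds).
Step 4: error magnitude e = S_0/v_2 = S_0·∏_{j≠2}(α_2 − α_j) = 6·5 = 30 ≡ 8 (mod 11).
Step 5: correct position 2: c_2 = r_2 − e = 8 − 8 ≡ 0 (mod 11). Hence c = [10, 0, 4, 5, 6].
  Check: interpolating c through the α_i gives m(x) = 9 + 5·x (degree < 2) with m(α_i) = c_i for every i, so c is indeed a codeword.


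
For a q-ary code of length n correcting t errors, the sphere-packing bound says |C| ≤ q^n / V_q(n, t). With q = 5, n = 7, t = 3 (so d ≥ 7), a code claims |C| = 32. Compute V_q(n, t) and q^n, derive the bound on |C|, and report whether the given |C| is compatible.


V_q(n, t) = 2605, q^n = 78125, Hamming bound = 29, |C| = 32 > bound (violated).

Step 1: Compute V_q(n, t) = Σ_{j=0}^3 C(n, j) (q−1)^j.
  j = 0: C(7,0)·(4)^0 = 1·1 = 1.
  j = 1: C(7,1)·(4)^1 = 7·4 = 28.
  j = 2: C(7,2)·(4)^2 = 21·16 = 336.
  j = 3: C(7,3)·(4)^3 = 35·64 = 2240.
  V_q(n, t) = 1 + 28 + 336 + 2240 = 2605.
Step 2: q^n = 5^7 = 78125.
Step 3: Hamming bound ⌊q^n / V_q(n,t)⌋ = ⌊78125/2605⌋ = 29.
Step 4: Compare |C| = 32 to 29: violated.
The claimed |C| lies above the Hamming bound, so no 5-ary code of length 7 with d ≥ 7 can have 32 codewords.


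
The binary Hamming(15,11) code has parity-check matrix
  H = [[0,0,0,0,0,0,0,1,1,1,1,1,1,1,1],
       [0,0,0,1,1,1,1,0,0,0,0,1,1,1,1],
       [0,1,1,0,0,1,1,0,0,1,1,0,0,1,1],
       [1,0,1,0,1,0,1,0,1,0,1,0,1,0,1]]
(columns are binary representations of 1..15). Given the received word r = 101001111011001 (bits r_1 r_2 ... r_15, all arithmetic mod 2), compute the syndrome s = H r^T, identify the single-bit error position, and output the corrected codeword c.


s = (1, 0, 1, 0)^T, error position = 10, corrected codeword c = 101001111111001

Compute s = H r^T mod 2 one row at a time:
  s_1 = 1 + 1 + 0 + 1 + 1 + 0 + 0 + 1 = 5 ≡ 1 (mod 2).
  s_2 = 0 + 0 + 1 + 1 + 1 + 0 + 0 + 1 = 4 ≡ 0 (mod 2).
  s_3 = 0 + 1 + 1 + 1 + 0 + 1 + 0 + 1 = 5 ≡ 1 (mod 2).
  s_4 = 1 + 1 + 0 + 1 + 1 + 1 + 0 + 1 = 6 ≡ 0 (mod 2).
s = (1, 0, 1, 0)^T — this equals column 10 of H (binary 1010), so error is at position 10.
Correct: flip bit 10 of r = 101001111011001 to get c = 101001111111001.


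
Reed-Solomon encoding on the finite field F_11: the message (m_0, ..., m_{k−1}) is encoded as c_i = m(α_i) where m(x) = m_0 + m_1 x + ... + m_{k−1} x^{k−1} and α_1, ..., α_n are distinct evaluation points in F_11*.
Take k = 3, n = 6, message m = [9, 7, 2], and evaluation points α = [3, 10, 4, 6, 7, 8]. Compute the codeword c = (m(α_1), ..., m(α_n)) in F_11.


c = [4, 4, 3, 2, 2, 6]

Message polynomial: m(x) = 9 + 7·x + 2·x^2 (mod 11).
For each evaluation point α_i, compute m(α_i) mod 11:
  α_1 = 3: Horner steps 2 → 2 → 4, so m(3) = 4.
  α_2 = 10: Horner steps 2 → 5 → 4, so m(10) = 4.
  α_3 = 4: Horner steps 2 → 4 → 3, so m(4) = 3.
  α_4 = 6: Horner steps 2 → 8 → 2, so m(6) = 2.
  α_5 = 7: Horner steps 2 → 10 → 2, so m(7) = 2.
  α_6 = 8: Horner steps 2 → 1 → 6, so m(8) = 6.
Codeword c = [4, 4, 3, 2, 2, 6] ∈ F_11^6.


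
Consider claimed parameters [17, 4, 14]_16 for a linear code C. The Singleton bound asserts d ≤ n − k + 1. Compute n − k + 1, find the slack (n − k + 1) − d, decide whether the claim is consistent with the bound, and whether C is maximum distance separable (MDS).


Singleton RHS = n − k + 1 = 14, slack = 0, bound satisfied, MDS.

Singleton bound: d ≤ n − k + 1.
Here n = 17, k = 4, so n − k + 1 = 14.
Given d = 14, check d ≤ 14: YES.
Slack = (n − k + 1) − d = 0.
The code is MDS (slack = 0).
Description: the claimed parameters are [17, 4, 14]_16; such a code would be MDS (meets Singleton bound).


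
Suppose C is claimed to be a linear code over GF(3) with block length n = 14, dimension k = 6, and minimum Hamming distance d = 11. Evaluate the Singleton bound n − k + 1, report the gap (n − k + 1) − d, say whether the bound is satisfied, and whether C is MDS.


Singleton RHS = n − k + 1 = 9, slack = -2, bound violated (no such code; not MDS).

Singleton bound: d ≤ n − k + 1.
Here n = 14, k = 6, so n − k + 1 = 9.
Given d = 11, check d ≤ 9: NO.
Slack = (n − k + 1) − d = -2.
The slack is negative: d = 11 exceeds n − k + 1 = 9 by 2, so the Singleton bound is violated and no linear [14, 6, 11]_3 code can exist. In particular it is not MDS (MDS requires d = n − k + 1 exactly).
Description: the claimed parameters are [14, 6, 11]_3; such a code would be impossible (violates the Singleton bound).


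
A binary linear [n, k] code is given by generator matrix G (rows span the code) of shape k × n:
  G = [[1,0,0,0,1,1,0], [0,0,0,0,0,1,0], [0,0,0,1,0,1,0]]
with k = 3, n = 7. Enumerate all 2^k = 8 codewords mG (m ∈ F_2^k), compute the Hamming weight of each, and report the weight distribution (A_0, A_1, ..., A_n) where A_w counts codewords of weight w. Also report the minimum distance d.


Weight distribution: A_0 = 1, A_1 = 2, A_2 = 2, A_3 = 2, A_4 = 1. Minimum distance d = 1.

Enumerate all 2^3 = 8 messages m ∈ F_2^3.
For each, compute codeword c = mG in F_2^7, then tally its weight.
  m = 000 → c = 0000000, weight = 0.
  m = 100 → c = 1000110, weight = 3.
  m = 010 → c = 0000010, weight = 1.
  m = 110 → c = 1000100, weight = 2.
  m = 001 → c = 0001010, weight = 2.
  m = 101 → c = 1001100, weight = 3.
  m = 011 → c = 0001000, weight = 1.
  m = 111 → c = 1001110, weight = 4.
Tally weights:
  weight 0: 1 codewords.
  weight 1: 2 codewords.
  weight 2: 2 codewords.
  weight 3: 2 codewords.
  weight 4: 1 codewords.
Minimum distance d = smallest w > 0 with A_w > 0 = 1.
Sanity: Σ A_w = 8 = 2^3 = 8 ✓.


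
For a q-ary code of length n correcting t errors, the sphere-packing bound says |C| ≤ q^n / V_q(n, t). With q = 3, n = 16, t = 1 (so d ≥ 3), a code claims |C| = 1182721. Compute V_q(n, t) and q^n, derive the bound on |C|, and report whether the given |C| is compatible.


V_q(n, t) = 33, q^n = 43046721, Hamming bound = 1304446, |C| = 1182721 ≤ bound (satisfied).

Step 1: Compute V_q(n, t) = Σ_{j=0}^1 C(n, j) (q−1)^j.
  j = 0: C(16,0)·(2)^0 = 1·1 = 1.
  j = 1: C(16,1)·(2)^1 = 16·2 = 32.
  V_q(n, t) = 1 + 32 = 33.
Step 2: q^n = 3^16 = 43046721.
Step 3: Hamming bound ⌊q^n / V_q(n,t)⌋ = ⌊43046721/33⌋ = 1304446.
Step 4: Compare |C| = 1182721 to 1304446: satisfied.
The claimed |C| lies below the Hamming bound.


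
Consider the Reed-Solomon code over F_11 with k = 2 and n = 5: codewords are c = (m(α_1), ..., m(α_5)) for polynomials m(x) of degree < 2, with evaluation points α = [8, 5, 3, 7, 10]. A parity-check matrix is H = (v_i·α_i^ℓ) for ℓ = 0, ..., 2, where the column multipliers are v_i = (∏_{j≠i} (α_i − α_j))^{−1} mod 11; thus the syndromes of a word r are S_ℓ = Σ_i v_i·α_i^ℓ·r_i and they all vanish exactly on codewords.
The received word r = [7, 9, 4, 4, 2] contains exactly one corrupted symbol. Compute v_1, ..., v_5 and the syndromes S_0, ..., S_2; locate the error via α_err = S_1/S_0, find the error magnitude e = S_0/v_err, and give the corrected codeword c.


S = (9, 5, 4), error at position 3, error magnitude e = 1, c = [7, 9, 3, 4, 2].

Step 1: column multipliers v_i = (∏_{j≠i}(α_i − α_j))^{−1} mod 11.
  i = 1 (α = 8): (8−5)(8−3)(8−7)(8−10) = 3·5·1·(−2) = −30 ≡ 3, so v_1 = 3^{−1} = 4 (mod 11).
  i = 2 (α = 5): (5−8)(5−3)(5−7)(5−10) = (−3)·2·(−2)·(−5) = −60 ≡ 6, so v_2 = 6^{−1} = 2 (mod 11).
  i = 3 (α = 3): (3−8)(3−5)(3−7)(3−10) = (−5)·(−2)·(−4)·(−7) = 280 ≡ 5, so v_3 = 5^{−1} = 9 (mod 11).
  i = 4 (α = 7): (7−8)(7−5)(7−3)(7−10) = (−1)·2·4·(−3) = 24 ≡ 2, so v_4 = 2^{−1} = 6 (mod 11).
  i = 5 (α = 10): (10−8)(10−5)(10−3)(10−7) = 2·5·7·3 = 210 ≡ 1, so v_5 = 1^{−1} = 1 (mod 11).
  v = [4, 2, 9, 6, 1].
Step 2: syndromes of r = [7, 9, 4, 4, 2] (all sums mod 11).
  S_0 = Σ v_i r_i = 4·7 + 2·9 + 9·4 + 6·4 + 1·2 = 108 ≡ 9.
  S_1 = Σ v_i α_i r_i = 4·8·7 + 2·5·9 + 9·3·4 + 6·7·4 + 1·10·2 = 610 ≡ 5.
  α_i^2 mod 11 = [9, 3, 9, 5, 1].
  S_2 = Σ v_i α_i^2 r_i = 4·9·7 + 2·3·9 + 9·9·4 + 6·5·4 + 1·1·2 = 752 ≡ 4.
  S = (9, 5, 4) ≠ 0, so r is not a codeword (an error is present).
Step 3: locate the error. For a single error e at position i, S_ℓ = v_i·e·α_i^ℓ, so α_err = S_1/S_0.
  S_0^{−1} = 9^{−1} = 5 (mod 11), so α_err = 5·5 = 25 ≡ 3 = α_3. Error position i = 3.
  Consistency check: S_2/S_1 = 4·9 = 36 ≡ 3 = α_err ✓ (single-error assumption holds).
Step 4: error magnitude e = S_0/v_3 = S_0·∏_{j≠3}(α_3 − α_j) = 9·5 = 45 ≡ 1 (mod 11).
Step 5: correct position 3: c_3 = r_3 − e = 4 − 1 ≡ 3 (mod 11). Hence c = [7, 9, 3, 4, 2].
  Check: interpolating c through the α_i gives m(x) = 5 + 3·x (degree < 2) with m(α_i) = c_i for every i, so c is indeed a codeword.
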